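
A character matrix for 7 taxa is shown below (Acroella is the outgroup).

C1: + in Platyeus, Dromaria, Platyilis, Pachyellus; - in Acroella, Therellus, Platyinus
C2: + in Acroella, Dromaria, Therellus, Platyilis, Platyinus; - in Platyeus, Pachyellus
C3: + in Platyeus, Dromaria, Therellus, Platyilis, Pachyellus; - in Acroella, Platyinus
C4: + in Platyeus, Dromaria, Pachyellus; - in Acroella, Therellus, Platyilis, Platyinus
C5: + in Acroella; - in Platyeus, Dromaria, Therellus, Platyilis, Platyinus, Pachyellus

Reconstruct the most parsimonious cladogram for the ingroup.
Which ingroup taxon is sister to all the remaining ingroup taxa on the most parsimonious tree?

Character polarity is set by the outgroup: the derived state is whichever differs from the outgroup's state, so for C2, C5 the derived state is '-', and for the remaining characters it is '+'.
Only Dromaria, Pachyellus, Platyeus, and Platyilis show the derived state '+' for C1, supporting them as a clade.
Only Pachyellus and Platyeus show the derived state '-' for C2, supporting them as a clade.
C3 (derived state '+') is shared by Dromaria, Pachyellus, Platyeus, Platyilis, and Therellus — a synapomorphy uniting that clade.
Only Dromaria, Pachyellus, and Platyeus show the derived state '+' for C4, supporting them as a clade.
All ingroup taxa share the derived state '-' for C5; it defines the ingroup but does not resolve relationships within it.
Most parsimonious ingroup topology: (((((Platyeus,Pachyellus),Dromaria),Platyilis),Therellus),Platyinus).
Platyinus is sister to the clade containing all other ingroup taxa, so it is the earliest-diverging (most basal) ingroup lineage.

Platyinus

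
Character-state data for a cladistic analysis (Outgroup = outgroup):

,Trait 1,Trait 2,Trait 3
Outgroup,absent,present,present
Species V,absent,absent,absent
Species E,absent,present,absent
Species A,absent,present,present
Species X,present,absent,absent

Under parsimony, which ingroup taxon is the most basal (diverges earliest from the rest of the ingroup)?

Species A

Character polarity is set by the outgroup: the derived state is whichever differs from the outgroup's state, so for Trait 2, Trait 3 the derived state is 'absent', and for the remaining characters it is 'present'.
Trait 1: derived state 'present' in Species X only — an autapomorphy, so it tells us nothing about relationships among taxa.
Trait 2: derived state 'absent' in Species V and Species X only — synapomorphy for {Species V, Species X}.
Trait 3 (derived state 'absent') is shared by Species E, Species V, and Species X — a synapomorphy uniting that clade.
Most parsimonious ingroup topology: (((Species V,Species X),Species E),Species A).
Species A is sister to the clade containing all other ingroup taxa, so it is the earliest-diverging (most basal) ingroup lineage.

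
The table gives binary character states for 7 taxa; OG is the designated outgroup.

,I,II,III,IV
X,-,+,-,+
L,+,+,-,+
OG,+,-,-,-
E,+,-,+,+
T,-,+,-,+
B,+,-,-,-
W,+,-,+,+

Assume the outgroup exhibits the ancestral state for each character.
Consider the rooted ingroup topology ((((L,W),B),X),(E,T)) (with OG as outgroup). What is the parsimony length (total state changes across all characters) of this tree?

Map each character onto ((((L,W),B),X),(E,T)) (rooted by OG) and count the minimum state changes it requires (Fitch parsimony):
I: 2; II: 3; III: 2; IV: 2.
Total tree length = 9.

9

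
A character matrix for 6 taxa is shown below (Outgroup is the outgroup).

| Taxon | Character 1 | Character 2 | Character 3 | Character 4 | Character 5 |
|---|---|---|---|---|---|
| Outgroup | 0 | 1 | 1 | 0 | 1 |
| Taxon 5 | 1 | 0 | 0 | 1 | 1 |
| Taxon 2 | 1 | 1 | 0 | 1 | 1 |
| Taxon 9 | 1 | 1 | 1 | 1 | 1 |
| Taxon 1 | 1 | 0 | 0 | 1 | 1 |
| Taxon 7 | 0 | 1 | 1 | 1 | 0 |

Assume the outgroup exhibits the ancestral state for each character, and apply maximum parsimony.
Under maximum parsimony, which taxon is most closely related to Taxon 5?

Taxon 1

Character polarity is set by the outgroup: the derived state is whichever differs from the outgroup's state, so for Character 2, Character 3, Character 5 the derived state is '0', and for the remaining characters it is '1'.
Character 1: derived state '1' in Taxon 1, Taxon 2, Taxon 5, and Taxon 9 only — synapomorphy for {Taxon 1, Taxon 2, Taxon 5, Taxon 9}.
Character 2 (derived state '0') is shared by Taxon 1 and Taxon 5 — a synapomorphy uniting that clade.
Only Taxon 1, Taxon 2, and Taxon 5 show the derived state '0' for Character 3, supporting them as a clade.
Character 4 (derived state '1') is shared by all ingroup taxa — unites the whole ingroup.
Character 5 (derived state '0') is unique to Taxon 7 (autapomorphy; uninformative for grouping).
Most parsimonious ingroup topology: ((((Taxon 5,Taxon 1),Taxon 2),Taxon 9),Taxon 7).
Taxon 5 and Taxon 1 form a cherry on this tree, so they are sister taxa.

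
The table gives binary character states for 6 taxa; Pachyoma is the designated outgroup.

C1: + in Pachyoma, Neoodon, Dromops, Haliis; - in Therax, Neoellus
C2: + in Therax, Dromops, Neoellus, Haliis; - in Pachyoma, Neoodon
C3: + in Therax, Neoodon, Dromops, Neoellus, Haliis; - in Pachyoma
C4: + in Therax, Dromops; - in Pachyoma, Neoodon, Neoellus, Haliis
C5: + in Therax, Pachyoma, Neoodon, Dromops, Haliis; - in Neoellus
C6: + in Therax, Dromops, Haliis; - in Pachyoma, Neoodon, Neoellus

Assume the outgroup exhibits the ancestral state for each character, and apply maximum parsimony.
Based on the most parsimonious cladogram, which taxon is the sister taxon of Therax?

Dromops

Character polarity is set by the outgroup: the derived state is whichever differs from the outgroup's state, so for C1, C5 the derived state is '-', and for the remaining characters it is '+'.
C1 groups Neoellus and Therax, which is incompatible with the clades supported by the remaining characters; treating it as convergent (homoplasy) costs fewer steps than any alternative tree.
Only Dromops, Haliis, Neoellus, and Therax show the derived state '+' for C2, supporting them as a clade.
All ingroup taxa share the derived state '+' for C3; it defines the ingroup but does not resolve relationships within it.
C4 (derived state '+') is shared by Dromops and Therax — a synapomorphy uniting that clade.
C5 (derived state '-') is unique to Neoellus (autapomorphy; uninformative for grouping).
C6 (derived state '+') is shared by Dromops, Haliis, and Therax — a synapomorphy uniting that clade.
Most parsimonious ingroup topology: (Neoodon,(((Therax,Dromops),Haliis),Neoellus)).
Therax and Dromops form a cherry on this tree, so they are sister taxa.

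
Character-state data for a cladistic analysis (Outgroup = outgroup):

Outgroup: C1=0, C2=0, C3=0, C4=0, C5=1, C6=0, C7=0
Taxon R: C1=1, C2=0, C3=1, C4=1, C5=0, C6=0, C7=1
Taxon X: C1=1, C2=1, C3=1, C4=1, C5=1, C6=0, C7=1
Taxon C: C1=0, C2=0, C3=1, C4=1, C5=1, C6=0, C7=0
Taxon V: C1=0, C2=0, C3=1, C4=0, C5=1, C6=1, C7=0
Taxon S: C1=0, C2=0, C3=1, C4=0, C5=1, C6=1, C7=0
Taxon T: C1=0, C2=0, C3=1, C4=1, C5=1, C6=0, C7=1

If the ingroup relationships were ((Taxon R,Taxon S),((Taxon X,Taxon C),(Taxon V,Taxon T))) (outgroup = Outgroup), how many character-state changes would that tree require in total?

Map each character onto ((Taxon R,Taxon S),((Taxon X,Taxon C),(Taxon V,Taxon T))) (rooted by Outgroup) and count the minimum state changes it requires (Fitch parsimony):
C1: 2; C2: 1; C3: 1; C4: 3; C5: 1; C6: 2; C7: 3.
Total tree length = 13.

13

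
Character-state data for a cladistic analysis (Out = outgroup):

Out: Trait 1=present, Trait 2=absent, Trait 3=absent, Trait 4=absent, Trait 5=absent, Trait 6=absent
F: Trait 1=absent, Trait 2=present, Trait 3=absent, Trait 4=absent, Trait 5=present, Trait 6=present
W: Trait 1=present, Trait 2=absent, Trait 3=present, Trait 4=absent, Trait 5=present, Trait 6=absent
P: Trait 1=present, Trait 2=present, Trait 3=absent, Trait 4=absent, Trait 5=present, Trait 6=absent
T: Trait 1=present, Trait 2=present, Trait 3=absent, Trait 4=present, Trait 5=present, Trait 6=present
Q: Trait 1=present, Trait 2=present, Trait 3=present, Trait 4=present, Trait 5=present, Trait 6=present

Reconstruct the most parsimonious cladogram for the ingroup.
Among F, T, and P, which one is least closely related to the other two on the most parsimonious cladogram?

Character polarity is set by the outgroup: the derived state is whichever differs from the outgroup's state, so for Trait 1 the derived state is 'absent', and for the remaining characters it is 'present'.
Trait 1: derived state 'absent' in F only — an autapomorphy, so it tells us nothing about relationships among taxa.
Trait 2 (derived state 'present') is shared by F, P, Q, and T — a synapomorphy uniting that clade.
Trait 3 groups Q and W, which is incompatible with the clades supported by the remaining characters; treating it as convergent (homoplasy) costs fewer steps than any alternative tree.
Trait 4 (derived state 'present') is shared by Q and T — a synapomorphy uniting that clade.
All ingroup taxa share the derived state 'present' for Trait 5; it defines the ingroup but does not resolve relationships within it.
Trait 6 (derived state 'present') is shared by F, Q, and T — a synapomorphy uniting that clade.
Most parsimonious ingroup topology: (((F,(T,Q)),P),W).
T and F share a more recent common ancestor with each other than either does with P, so P is the least closely related of the three.

P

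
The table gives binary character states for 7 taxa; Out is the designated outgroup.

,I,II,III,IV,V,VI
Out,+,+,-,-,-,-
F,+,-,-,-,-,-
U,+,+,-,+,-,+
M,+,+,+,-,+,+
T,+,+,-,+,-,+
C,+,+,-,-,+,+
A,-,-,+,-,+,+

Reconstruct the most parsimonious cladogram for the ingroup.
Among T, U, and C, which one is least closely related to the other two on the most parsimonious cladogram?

Character polarity is set by the outgroup: the derived state is whichever differs from the outgroup's state, so for I, II the derived state is '-', and for the remaining characters it is '+'.
I: derived state '-' in A only — an autapomorphy, so it tells us nothing about relationships among taxa.
II (state '-') occurs in A and F but conflicts with the nesting implied by the other characters — most parsimoniously interpreted as homoplasy.
III (derived state '+') is shared by A and M — a synapomorphy uniting that clade.
Only T and U show the derived state '+' for IV, supporting them as a clade.
V (derived state '+') is shared by A, C, and M — a synapomorphy uniting that clade.
VI (derived state '+') is shared by A, C, M, T, and U — a synapomorphy uniting that clade.
Most parsimonious ingroup topology: (F,((U,T),((M,A),C))).
T and U share a more recent common ancestor with each other than either does with C, so C is the least closely related of the three.

C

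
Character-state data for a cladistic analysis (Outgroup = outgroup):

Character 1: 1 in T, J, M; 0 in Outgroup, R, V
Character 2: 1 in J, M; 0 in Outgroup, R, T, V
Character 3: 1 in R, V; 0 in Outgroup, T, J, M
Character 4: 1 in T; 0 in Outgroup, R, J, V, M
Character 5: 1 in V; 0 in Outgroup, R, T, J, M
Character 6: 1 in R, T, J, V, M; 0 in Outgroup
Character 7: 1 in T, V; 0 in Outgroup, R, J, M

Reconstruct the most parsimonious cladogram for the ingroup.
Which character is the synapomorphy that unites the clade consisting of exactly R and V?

The outgroup has state '0' for every character, so '1' is the derived state throughout.
Only J, M, and T show the derived state '1' for Character 1, supporting them as a clade.
Character 2 (derived state '1') is shared by J and M — a synapomorphy uniting that clade.
Character 3 (derived state '1') is shared by R and V — a synapomorphy uniting that clade.
Character 4 (derived state '1') is unique to T (autapomorphy; uninformative for grouping).
Character 5 (derived state '1') is unique to V (autapomorphy; uninformative for grouping).
Character 6 (derived state '1') is shared by all ingroup taxa — unites the whole ingroup.
Character 7 groups T and V, which is incompatible with the clades supported by the remaining characters; treating it as convergent (homoplasy) costs fewer steps than any alternative tree.
Most parsimonious ingroup topology: ((V,R),(T,(M,J))).
The clade {R, V} is supported by Character 3: its derived state '1' occurs in exactly those taxa and in no other taxon (including the outgroup).

Character 3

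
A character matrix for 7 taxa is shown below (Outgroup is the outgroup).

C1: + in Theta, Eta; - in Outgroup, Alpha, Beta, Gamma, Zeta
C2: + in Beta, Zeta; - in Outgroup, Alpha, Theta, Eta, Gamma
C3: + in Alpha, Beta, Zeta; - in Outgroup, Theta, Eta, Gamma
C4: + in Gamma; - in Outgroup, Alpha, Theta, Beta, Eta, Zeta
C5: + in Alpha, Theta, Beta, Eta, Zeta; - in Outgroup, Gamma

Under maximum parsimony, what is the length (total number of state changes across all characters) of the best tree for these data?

The outgroup has state '-' for every character, so '+' is the derived state throughout.
Only Eta and Theta show the derived state '+' for C1, supporting them as a clade.
C2: derived state '+' in Beta and Zeta only — synapomorphy for {Beta, Zeta}.
Only Alpha, Beta, and Zeta show the derived state '+' for C3, supporting them as a clade.
C4: derived state '+' in Gamma only — an autapomorphy, so it tells us nothing about relationships among taxa.
C5: derived state '+' in Alpha, Beta, Eta, Theta, and Zeta only — synapomorphy for {Alpha, Beta, Eta, Theta, Zeta}.
Most parsimonious ingroup topology: (((Alpha,(Beta,Zeta)),(Theta,Eta)),Gamma).
Changes per character on this tree: C1: 1; C2: 1; C3: 1; C4: 1; C5: 1.
Total = 5.

5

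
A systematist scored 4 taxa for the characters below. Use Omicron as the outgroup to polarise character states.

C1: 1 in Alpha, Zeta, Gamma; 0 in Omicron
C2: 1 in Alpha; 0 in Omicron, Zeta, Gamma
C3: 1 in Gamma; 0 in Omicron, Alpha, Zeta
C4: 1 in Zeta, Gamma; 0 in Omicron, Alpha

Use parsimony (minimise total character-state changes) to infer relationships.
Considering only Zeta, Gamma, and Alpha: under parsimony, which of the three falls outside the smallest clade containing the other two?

Alpha

The outgroup has state '0' for every character, so '1' is the derived state throughout.
All ingroup taxa share the derived state '1' for C1; it defines the ingroup but does not resolve relationships within it.
C2 (derived state '1') is unique to Alpha (autapomorphy; uninformative for grouping).
C3 (derived state '1') is unique to Gamma (autapomorphy; uninformative for grouping).
C4: derived state '1' in Gamma and Zeta only — synapomorphy for {Gamma, Zeta}.
Most parsimonious ingroup topology: (Alpha,(Zeta,Gamma)).
Gamma and Zeta share a more recent common ancestor with each other than either does with Alpha, so Alpha is the least closely related of the three.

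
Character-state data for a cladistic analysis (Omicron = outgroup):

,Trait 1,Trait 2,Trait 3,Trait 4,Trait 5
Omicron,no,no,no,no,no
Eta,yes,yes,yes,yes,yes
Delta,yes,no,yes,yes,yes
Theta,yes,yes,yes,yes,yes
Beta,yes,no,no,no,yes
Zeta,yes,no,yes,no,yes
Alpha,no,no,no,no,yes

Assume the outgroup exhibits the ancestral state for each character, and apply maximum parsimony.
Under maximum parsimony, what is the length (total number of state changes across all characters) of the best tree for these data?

The outgroup has state 'no' for every character, so 'yes' is the derived state throughout.
Only Beta, Delta, Eta, Theta, and Zeta show the derived state 'yes' for Trait 1, supporting them as a clade.
Trait 2: derived state 'yes' in Eta and Theta only — synapomorphy for {Eta, Theta}.
Trait 3 (derived state 'yes') is shared by Delta, Eta, Theta, and Zeta — a synapomorphy uniting that clade.
Trait 4 (derived state 'yes') is shared by Delta, Eta, and Theta — a synapomorphy uniting that clade.
Trait 5 (derived state 'yes') is shared by all ingroup taxa — unites the whole ingroup.
Most parsimonious ingroup topology: (((((Eta,Theta),Delta),Zeta),Beta),Alpha).
Changes per character on this tree: Trait 1: 1; Trait 2: 1; Trait 3: 1; Trait 4: 1; Trait 5: 1.
Total = 5.

5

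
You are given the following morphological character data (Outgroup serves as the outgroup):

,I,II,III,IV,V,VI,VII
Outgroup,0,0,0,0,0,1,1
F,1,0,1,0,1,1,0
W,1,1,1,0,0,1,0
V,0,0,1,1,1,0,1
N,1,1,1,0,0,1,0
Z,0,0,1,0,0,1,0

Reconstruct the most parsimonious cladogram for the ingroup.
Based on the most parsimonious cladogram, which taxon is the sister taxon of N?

W

Character polarity is set by the outgroup: the derived state is whichever differs from the outgroup's state, so for VI, VII the derived state is '0', and for the remaining characters it is '1'.
I (derived state '1') is shared by F, N, and W — a synapomorphy uniting that clade.
II: derived state '1' in N and W only — synapomorphy for {N, W}.
III (derived state '1') is shared by all ingroup taxa — unites the whole ingroup.
IV: derived state '1' in V only — an autapomorphy, so it tells us nothing about relationships among taxa.
V groups F and V, which is incompatible with the clades supported by the remaining characters; treating it as convergent (homoplasy) costs fewer steps than any alternative tree.
VI (derived state '0') is unique to V (autapomorphy; uninformative for grouping).
VII (derived state '0') is shared by F, N, W, and Z — a synapomorphy uniting that clade.
Most parsimonious ingroup topology: (((F,(W,N)),Z),V).
N and W form a cherry on this tree, so they are sister taxa.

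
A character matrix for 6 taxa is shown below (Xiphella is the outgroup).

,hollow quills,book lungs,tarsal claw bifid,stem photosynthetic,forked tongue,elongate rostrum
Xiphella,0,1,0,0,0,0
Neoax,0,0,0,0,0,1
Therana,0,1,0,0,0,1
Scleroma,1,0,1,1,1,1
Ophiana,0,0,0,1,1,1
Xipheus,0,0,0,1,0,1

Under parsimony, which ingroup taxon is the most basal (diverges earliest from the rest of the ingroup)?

Character polarity is set by the outgroup: the derived state is whichever differs from the outgroup's state, so for book lungs the derived state is '0', and for the remaining characters it is '1'.
hollow quills (derived state '1') is unique to Scleroma (autapomorphy; uninformative for grouping).
book lungs (derived state '0') is shared by Neoax, Ophiana, Scleroma, and Xipheus — a synapomorphy uniting that clade.
tarsal claw bifid (derived state '1') is unique to Scleroma (autapomorphy; uninformative for grouping).
Only Ophiana, Scleroma, and Xipheus show the derived state '1' for stem photosynthetic, supporting them as a clade.
forked tongue: derived state '1' in Ophiana and Scleroma only — synapomorphy for {Ophiana, Scleroma}.
All ingroup taxa share the derived state '1' for elongate rostrum; it defines the ingroup but does not resolve relationships within it.
Most parsimonious ingroup topology: ((Neoax,((Scleroma,Ophiana),Xipheus)),Therana).
Therana is sister to the clade containing all other ingroup taxa, so it is the earliest-diverging (most basal) ingroup lineage.

Therana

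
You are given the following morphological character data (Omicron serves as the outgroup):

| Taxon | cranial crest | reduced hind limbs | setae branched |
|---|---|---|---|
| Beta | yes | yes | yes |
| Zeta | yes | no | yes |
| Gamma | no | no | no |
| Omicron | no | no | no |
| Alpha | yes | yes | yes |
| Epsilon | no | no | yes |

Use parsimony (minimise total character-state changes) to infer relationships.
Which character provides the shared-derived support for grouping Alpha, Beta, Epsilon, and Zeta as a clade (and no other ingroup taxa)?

The outgroup has state 'no' for every character, so 'yes' is the derived state throughout.
cranial crest: derived state 'yes' in Alpha, Beta, and Zeta only — synapomorphy for {Alpha, Beta, Zeta}.
reduced hind limbs (derived state 'yes') is shared by Alpha and Beta — a synapomorphy uniting that clade.
setae branched (derived state 'yes') is shared by Alpha, Beta, Epsilon, and Zeta — a synapomorphy uniting that clade.
Most parsimonious ingroup topology: ((((Alpha,Beta),Zeta),Epsilon),Gamma).
The clade {Alpha, Beta, Epsilon, Zeta} is supported by setae branched: its derived state 'yes' occurs in exactly those taxa and in no other taxon (including the outgroup).

setae branched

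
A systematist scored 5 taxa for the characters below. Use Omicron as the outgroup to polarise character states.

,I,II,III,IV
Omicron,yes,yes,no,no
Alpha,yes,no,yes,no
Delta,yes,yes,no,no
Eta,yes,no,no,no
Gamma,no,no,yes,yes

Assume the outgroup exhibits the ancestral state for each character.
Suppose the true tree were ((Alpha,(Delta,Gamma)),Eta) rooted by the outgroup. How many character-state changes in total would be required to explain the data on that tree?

6

Map each character onto ((Alpha,(Delta,Gamma)),Eta) (rooted by Omicron) and count the minimum state changes it requires (Fitch parsimony):
I: 1; II: 2; III: 2; IV: 1.
Total tree length = 6.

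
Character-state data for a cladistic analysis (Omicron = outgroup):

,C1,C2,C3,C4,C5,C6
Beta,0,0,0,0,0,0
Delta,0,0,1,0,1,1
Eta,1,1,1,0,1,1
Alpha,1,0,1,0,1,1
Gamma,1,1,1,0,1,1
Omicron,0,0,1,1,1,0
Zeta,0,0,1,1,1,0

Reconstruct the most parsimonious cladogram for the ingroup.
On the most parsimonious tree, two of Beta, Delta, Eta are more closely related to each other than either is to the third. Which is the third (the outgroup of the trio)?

Character polarity is set by the outgroup: the derived state is whichever differs from the outgroup's state, so for C3, C4, C5 the derived state is '0', and for the remaining characters it is '1'.
Only Alpha, Eta, and Gamma show the derived state '1' for C1, supporting them as a clade.
Only Eta and Gamma show the derived state '1' for C2, supporting them as a clade.
C3: derived state '0' in Beta only — an autapomorphy, so it tells us nothing about relationships among taxa.
C4 (derived state '0') is shared by Alpha, Beta, Delta, Eta, and Gamma — a synapomorphy uniting that clade.
C5 (derived state '0') is unique to Beta (autapomorphy; uninformative for grouping).
C6: derived state '1' in Alpha, Delta, Eta, and Gamma only — synapomorphy for {Alpha, Delta, Eta, Gamma}.
Most parsimonious ingroup topology: ((((Alpha,(Gamma,Eta)),Delta),Beta),Zeta).
Delta and Eta share a more recent common ancestor with each other than either does with Beta, so Beta is the least closely related of the three.

Beta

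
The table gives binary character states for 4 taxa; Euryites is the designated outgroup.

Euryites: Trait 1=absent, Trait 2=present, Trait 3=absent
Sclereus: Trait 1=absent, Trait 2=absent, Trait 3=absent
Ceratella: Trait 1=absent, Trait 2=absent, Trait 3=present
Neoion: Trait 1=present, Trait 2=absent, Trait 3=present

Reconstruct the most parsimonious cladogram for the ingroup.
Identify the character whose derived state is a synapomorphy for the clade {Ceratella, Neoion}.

Character polarity is set by the outgroup: the derived state is whichever differs from the outgroup's state, so for Trait 2 the derived state is 'absent', and for the remaining characters it is 'present'.
Trait 1: derived state 'present' in Neoion only — an autapomorphy, so it tells us nothing about relationships among taxa.
Trait 2 (derived state 'absent') is shared by all ingroup taxa — unites the whole ingroup.
Only Ceratella and Neoion show the derived state 'present' for Trait 3, supporting them as a clade.
Most parsimonious ingroup topology: (Sclereus,(Ceratella,Neoion)).
The clade {Ceratella, Neoion} is supported by Trait 3: its derived state 'present' occurs in exactly those taxa and in no other taxon (including the outgroup).

Trait 3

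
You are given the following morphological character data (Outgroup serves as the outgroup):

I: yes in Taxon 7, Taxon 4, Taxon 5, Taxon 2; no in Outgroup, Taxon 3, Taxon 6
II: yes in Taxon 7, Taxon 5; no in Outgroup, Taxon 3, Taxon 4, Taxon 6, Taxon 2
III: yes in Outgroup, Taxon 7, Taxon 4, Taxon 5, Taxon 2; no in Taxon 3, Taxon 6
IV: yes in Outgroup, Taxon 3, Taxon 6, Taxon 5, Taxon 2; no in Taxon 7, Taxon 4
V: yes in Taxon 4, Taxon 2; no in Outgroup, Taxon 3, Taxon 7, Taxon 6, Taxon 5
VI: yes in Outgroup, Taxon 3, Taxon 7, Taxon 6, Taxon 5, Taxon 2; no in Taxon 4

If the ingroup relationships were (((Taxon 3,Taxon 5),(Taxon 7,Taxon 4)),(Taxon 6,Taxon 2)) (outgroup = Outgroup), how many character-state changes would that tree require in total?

Map each character onto (((Taxon 3,Taxon 5),(Taxon 7,Taxon 4)),(Taxon 6,Taxon 2)) (rooted by Outgroup) and count the minimum state changes it requires (Fitch parsimony):
I: 3; II: 2; III: 2; IV: 1; V: 2; VI: 1.
Total tree length = 11.

11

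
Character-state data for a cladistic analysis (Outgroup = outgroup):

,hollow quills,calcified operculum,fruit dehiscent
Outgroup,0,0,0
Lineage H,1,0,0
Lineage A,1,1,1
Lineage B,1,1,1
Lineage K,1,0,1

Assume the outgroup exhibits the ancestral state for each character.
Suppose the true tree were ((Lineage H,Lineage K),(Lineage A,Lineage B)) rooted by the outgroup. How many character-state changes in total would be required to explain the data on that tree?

Map each character onto ((Lineage H,Lineage K),(Lineage A,Lineage B)) (rooted by Outgroup) and count the minimum state changes it requires (Fitch parsimony):
hollow quills: 1; calcified operculum: 1; fruit dehiscent: 2.
Total tree length = 4.

4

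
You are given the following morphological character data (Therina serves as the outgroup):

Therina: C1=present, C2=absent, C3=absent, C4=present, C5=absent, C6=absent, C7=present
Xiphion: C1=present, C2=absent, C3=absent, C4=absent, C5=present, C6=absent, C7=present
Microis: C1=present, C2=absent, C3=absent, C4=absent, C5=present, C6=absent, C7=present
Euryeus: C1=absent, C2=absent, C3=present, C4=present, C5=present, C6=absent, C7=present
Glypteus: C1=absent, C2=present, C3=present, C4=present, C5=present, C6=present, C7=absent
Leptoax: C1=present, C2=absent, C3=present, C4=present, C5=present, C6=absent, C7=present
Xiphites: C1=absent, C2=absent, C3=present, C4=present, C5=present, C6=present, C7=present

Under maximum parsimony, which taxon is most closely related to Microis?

Xiphion

Character polarity is set by the outgroup: the derived state is whichever differs from the outgroup's state, so for C1, C4, C7 the derived state is 'absent', and for the remaining characters it is 'present'.
C1: derived state 'absent' in Euryeus, Glypteus, and Xiphites only — synapomorphy for {Euryeus, Glypteus, Xiphites}.
C2: derived state 'present' in Glypteus only — an autapomorphy, so it tells us nothing about relationships among taxa.
C3: derived state 'present' in Euryeus, Glypteus, Leptoax, and Xiphites only — synapomorphy for {Euryeus, Glypteus, Leptoax, Xiphites}.
C4 (derived state 'absent') is shared by Microis and Xiphion — a synapomorphy uniting that clade.
All ingroup taxa share the derived state 'present' for C5; it defines the ingroup but does not resolve relationships within it.
C6 (derived state 'present') is shared by Glypteus and Xiphites — a synapomorphy uniting that clade.
C7: derived state 'absent' in Glypteus only — an autapomorphy, so it tells us nothing about relationships among taxa.
Most parsimonious ingroup topology: ((Xiphion,Microis),((Euryeus,(Glypteus,Xiphites)),Leptoax)).
Microis and Xiphion form a cherry on this tree, so they are sister taxa.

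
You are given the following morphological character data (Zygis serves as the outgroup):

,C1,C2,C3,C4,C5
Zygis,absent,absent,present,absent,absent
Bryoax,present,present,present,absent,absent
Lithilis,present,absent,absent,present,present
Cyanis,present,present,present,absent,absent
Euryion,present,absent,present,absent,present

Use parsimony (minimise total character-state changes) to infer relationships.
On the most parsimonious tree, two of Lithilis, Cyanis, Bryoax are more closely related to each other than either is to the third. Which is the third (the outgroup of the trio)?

Character polarity is set by the outgroup: the derived state is whichever differs from the outgroup's state, so for C3 the derived state is 'absent', and for the remaining characters it is 'present'.
C1 (derived state 'present') is shared by all ingroup taxa — unites the whole ingroup.
Only Bryoax and Cyanis show the derived state 'present' for C2, supporting them as a clade.
C3: derived state 'absent' in Lithilis only — an autapomorphy, so it tells us nothing about relationships among taxa.
C4: derived state 'present' in Lithilis only — an autapomorphy, so it tells us nothing about relationships among taxa.
C5 (derived state 'present') is shared by Euryion and Lithilis — a synapomorphy uniting that clade.
Most parsimonious ingroup topology: ((Bryoax,Cyanis),(Lithilis,Euryion)).
Cyanis and Bryoax share a more recent common ancestor with each other than either does with Lithilis, so Lithilis is the least closely related of the three.

Lithilis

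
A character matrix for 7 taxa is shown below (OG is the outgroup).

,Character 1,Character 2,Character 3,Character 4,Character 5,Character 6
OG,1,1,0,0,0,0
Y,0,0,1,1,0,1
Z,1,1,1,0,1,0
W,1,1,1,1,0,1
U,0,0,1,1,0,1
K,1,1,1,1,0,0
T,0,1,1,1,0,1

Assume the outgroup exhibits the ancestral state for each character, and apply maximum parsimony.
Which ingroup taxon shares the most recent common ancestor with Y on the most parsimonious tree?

U

Character polarity is set by the outgroup: the derived state is whichever differs from the outgroup's state, so for Character 1, Character 2 the derived state is '0', and for the remaining characters it is '1'.
Character 1: derived state '0' in T, U, and Y only — synapomorphy for {T, U, Y}.
Character 2: derived state '0' in U and Y only — synapomorphy for {U, Y}.
Character 3 (derived state '1') is shared by all ingroup taxa — unites the whole ingroup.
Only K, T, U, W, and Y show the derived state '1' for Character 4, supporting them as a clade.
Character 5: derived state '1' in Z only — an autapomorphy, so it tells us nothing about relationships among taxa.
Only T, U, W, and Y show the derived state '1' for Character 6, supporting them as a clade.
Most parsimonious ingroup topology: (((((Y,U),T),W),K),Z).
Y and U form a cherry on this tree, so they are sister taxa.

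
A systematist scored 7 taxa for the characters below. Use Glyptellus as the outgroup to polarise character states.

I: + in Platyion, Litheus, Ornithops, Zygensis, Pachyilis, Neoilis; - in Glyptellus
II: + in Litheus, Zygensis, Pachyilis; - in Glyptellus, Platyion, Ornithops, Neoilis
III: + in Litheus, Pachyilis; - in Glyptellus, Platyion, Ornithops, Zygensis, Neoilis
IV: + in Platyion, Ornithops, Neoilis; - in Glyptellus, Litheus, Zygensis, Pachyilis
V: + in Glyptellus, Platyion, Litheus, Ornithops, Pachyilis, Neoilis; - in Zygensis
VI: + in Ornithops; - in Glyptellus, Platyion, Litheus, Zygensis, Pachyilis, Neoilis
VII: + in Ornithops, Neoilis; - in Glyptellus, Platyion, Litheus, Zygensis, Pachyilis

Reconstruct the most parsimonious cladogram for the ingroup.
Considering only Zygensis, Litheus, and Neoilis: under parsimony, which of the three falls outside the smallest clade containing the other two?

Neoilis

Character polarity is set by the outgroup: the derived state is whichever differs from the outgroup's state, so for V the derived state is '-', and for the remaining characters it is '+'.
I (derived state '+') is shared by all ingroup taxa — unites the whole ingroup.
Only Litheus, Pachyilis, and Zygensis show the derived state '+' for II, supporting them as a clade.
III (derived state '+') is shared by Litheus and Pachyilis — a synapomorphy uniting that clade.
IV (derived state '+') is shared by Neoilis, Ornithops, and Platyion — a synapomorphy uniting that clade.
V (derived state '-') is unique to Zygensis (autapomorphy; uninformative for grouping).
VI (derived state '+') is unique to Ornithops (autapomorphy; uninformative for grouping).
VII (derived state '+') is shared by Neoilis and Ornithops — a synapomorphy uniting that clade.
Most parsimonious ingroup topology: (((Ornithops,Neoilis),Platyion),(Zygensis,(Litheus,Pachyilis))).
Zygensis and Litheus share a more recent common ancestor with each other than either does with Neoilis, so Neoilis is the least closely related of the three.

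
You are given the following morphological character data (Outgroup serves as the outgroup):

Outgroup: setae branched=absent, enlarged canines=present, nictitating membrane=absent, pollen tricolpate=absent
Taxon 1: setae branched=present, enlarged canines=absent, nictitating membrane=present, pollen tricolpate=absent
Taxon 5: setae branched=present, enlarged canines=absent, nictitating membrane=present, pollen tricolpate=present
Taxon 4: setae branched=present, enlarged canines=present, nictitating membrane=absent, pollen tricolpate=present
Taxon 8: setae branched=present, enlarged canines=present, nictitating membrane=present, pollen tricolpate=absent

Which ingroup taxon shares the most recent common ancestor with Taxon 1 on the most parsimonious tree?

Taxon 5

Character polarity is set by the outgroup: the derived state is whichever differs from the outgroup's state, so for enlarged canines the derived state is 'absent', and for the remaining characters it is 'present'.
All ingroup taxa share the derived state 'present' for setae branched; it defines the ingroup but does not resolve relationships within it.
Only Taxon 1 and Taxon 5 show the derived state 'absent' for enlarged canines, supporting them as a clade.
nictitating membrane (derived state 'present') is shared by Taxon 1, Taxon 5, and Taxon 8 — a synapomorphy uniting that clade.
pollen tricolpate (state 'present') occurs in Taxon 4 and Taxon 5 but conflicts with the nesting implied by the other characters — most parsimoniously interpreted as homoplasy.
Most parsimonious ingroup topology: (Taxon 4,((Taxon 1,Taxon 5),Taxon 8)).
Taxon 1 and Taxon 5 form a cherry on this tree, so they are sister taxa.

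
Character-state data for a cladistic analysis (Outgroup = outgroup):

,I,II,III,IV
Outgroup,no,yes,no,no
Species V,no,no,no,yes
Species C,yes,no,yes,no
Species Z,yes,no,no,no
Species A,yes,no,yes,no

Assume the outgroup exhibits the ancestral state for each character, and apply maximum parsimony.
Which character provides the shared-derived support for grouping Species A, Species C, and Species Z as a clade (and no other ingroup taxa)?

I

Character polarity is set by the outgroup: the derived state is whichever differs from the outgroup's state, so for II the derived state is 'no', and for the remaining characters it is 'yes'.
I (derived state 'yes') is shared by Species A, Species C, and Species Z — a synapomorphy uniting that clade.
II (derived state 'no') is shared by all ingroup taxa — unites the whole ingroup.
III (derived state 'yes') is shared by Species A and Species C — a synapomorphy uniting that clade.
IV (derived state 'yes') is unique to Species V (autapomorphy; uninformative for grouping).
Most parsimonious ingroup topology: (Species V,((Species C,Species A),Species Z)).
The clade {Species A, Species C, Species Z} is supported by I: its derived state 'yes' occurs in exactly those taxa and in no other taxon (including the outgroup).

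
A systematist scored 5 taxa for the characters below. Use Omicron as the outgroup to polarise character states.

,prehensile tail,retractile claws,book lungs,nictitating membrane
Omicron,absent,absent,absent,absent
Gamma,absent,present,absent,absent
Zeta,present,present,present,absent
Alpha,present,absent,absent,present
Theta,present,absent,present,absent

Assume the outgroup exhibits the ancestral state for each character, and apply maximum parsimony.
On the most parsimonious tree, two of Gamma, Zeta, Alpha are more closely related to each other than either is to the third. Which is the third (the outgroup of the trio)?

Gamma

The outgroup has state 'absent' for every character, so 'present' is the derived state throughout.
prehensile tail: derived state 'present' in Alpha, Theta, and Zeta only — synapomorphy for {Alpha, Theta, Zeta}.
retractile claws (state 'present') occurs in Gamma and Zeta but conflicts with the nesting implied by the other characters — most parsimoniously interpreted as homoplasy.
book lungs: derived state 'present' in Theta and Zeta only — synapomorphy for {Theta, Zeta}.
nictitating membrane (derived state 'present') is unique to Alpha (autapomorphy; uninformative for grouping).
Most parsimonious ingroup topology: (Gamma,((Zeta,Theta),Alpha)).
Alpha and Zeta share a more recent common ancestor with each other than either does with Gamma, so Gamma is the least closely related of the three.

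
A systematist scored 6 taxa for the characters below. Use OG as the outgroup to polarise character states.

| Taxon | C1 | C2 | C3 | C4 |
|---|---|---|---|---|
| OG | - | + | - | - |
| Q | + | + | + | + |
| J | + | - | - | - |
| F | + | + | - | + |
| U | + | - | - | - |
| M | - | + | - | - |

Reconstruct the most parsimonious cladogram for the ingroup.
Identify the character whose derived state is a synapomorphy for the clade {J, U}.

Character polarity is set by the outgroup: the derived state is whichever differs from the outgroup's state, so for C2 the derived state is '-', and for the remaining characters it is '+'.
C1: derived state '+' in F, J, Q, and U only — synapomorphy for {F, J, Q, U}.
C2 (derived state '-') is shared by J and U — a synapomorphy uniting that clade.
C3: derived state '+' in Q only — an autapomorphy, so it tells us nothing about relationships among taxa.
Only F and Q show the derived state '+' for C4, supporting them as a clade.
Most parsimonious ingroup topology: (((Q,F),(J,U)),M).
The clade {J, U} is supported by C2: its derived state '-' occurs in exactly those taxa and in no other taxon (including the outgroup).

C2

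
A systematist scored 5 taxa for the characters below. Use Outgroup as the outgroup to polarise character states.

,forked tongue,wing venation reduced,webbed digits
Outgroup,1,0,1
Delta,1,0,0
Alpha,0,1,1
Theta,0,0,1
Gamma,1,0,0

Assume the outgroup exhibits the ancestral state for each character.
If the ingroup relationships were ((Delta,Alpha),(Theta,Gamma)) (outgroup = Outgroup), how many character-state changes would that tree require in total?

Map each character onto ((Delta,Alpha),(Theta,Gamma)) (rooted by Outgroup) and count the minimum state changes it requires (Fitch parsimony):
forked tongue: 2; wing venation reduced: 1; webbed digits: 2.
Total tree length = 5.

5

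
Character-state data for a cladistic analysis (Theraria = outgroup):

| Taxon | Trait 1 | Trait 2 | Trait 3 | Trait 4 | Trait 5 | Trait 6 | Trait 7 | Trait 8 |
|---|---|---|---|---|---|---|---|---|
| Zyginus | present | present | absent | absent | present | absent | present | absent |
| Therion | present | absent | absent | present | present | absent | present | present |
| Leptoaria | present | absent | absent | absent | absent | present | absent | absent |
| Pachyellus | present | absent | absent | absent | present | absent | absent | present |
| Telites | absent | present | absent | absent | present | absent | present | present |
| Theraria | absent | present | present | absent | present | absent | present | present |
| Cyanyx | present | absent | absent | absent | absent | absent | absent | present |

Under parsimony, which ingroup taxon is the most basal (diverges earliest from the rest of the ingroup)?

Character polarity is set by the outgroup: the derived state is whichever differs from the outgroup's state, so for Trait 2, Trait 3, Trait 5, Trait 7, Trait 8 the derived state is 'absent', and for the remaining characters it is 'present'.
Only Cyanyx, Leptoaria, Pachyellus, Therion, and Zyginus show the derived state 'present' for Trait 1, supporting them as a clade.
Trait 2 (derived state 'absent') is shared by Cyanyx, Leptoaria, Pachyellus, and Therion — a synapomorphy uniting that clade.
All ingroup taxa share the derived state 'absent' for Trait 3; it defines the ingroup but does not resolve relationships within it.
Trait 4: derived state 'present' in Therion only — an autapomorphy, so it tells us nothing about relationships among taxa.
Trait 5: derived state 'absent' in Cyanyx and Leptoaria only — synapomorphy for {Cyanyx, Leptoaria}.
Trait 6: derived state 'present' in Leptoaria only — an autapomorphy, so it tells us nothing about relationships among taxa.
Only Cyanyx, Leptoaria, and Pachyellus show the derived state 'absent' for Trait 7, supporting them as a clade.
Trait 8 groups Leptoaria and Zyginus, which is incompatible with the clades supported by the remaining characters; treating it as convergent (homoplasy) costs fewer steps than any alternative tree.
Most parsimonious ingroup topology: (((Therion,((Leptoaria,Cyanyx),Pachyellus)),Zyginus),Telites).
Telites is sister to the clade containing all other ingroup taxa, so it is the earliest-diverging (most basal) ingroup lineage.

Telites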